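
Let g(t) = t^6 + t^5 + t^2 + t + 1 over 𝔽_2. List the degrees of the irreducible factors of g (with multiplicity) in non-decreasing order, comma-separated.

6

Roots in 𝔽_2: g(0) = 1; g(1) = 1.
Complete factorization: g(t) = (t^6 + t^5 + t^2 + t + 1).
Factor degrees with multiplicity: 6 = 6.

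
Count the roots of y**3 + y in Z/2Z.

Write h(y) = y**3 + y.
Evaluate at each of the 2 elements of Z/2Z:
h(0) = 0 → root; h(1) = 0 → root.
Roots: {0, 1}.

2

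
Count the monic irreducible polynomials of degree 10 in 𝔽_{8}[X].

107370900

x^(8^10) − x is the product of all monic irreducibles of degree dividing 10; Möbius inversion gives N = (1/10) Σ μ(10/d)·8^d.
Divisors of 10: 1, 2, 5, 10; μ(10/d) for each: 1, -1, -1, 1.
Σ = 8^1 − 8^2 − 8^5 + 8^10 = 1073709000.
N = 1073709000/10 = 107370900.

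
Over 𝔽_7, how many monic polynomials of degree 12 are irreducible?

x^(7^12) − x is the product of all monic irreducibles of degree dividing 12; Möbius inversion gives N = (1/12) Σ μ(12/d)·7^d.
Divisors of 12: 1, 2, 3, 4, 6, 12; μ(12/d) for each: 0, 1, 0, -1, -1, 1.
Σ = 7^2 − 7^4 − 7^6 + 7^12 = 13841167200.
N = 13841167200/12 = 1153430600.

1153430600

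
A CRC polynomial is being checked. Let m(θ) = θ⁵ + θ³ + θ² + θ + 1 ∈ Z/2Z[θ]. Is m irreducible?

Yes

Check for roots in Z/2Z: m(0) = 1; m(1) = 1.
No roots, so no linear factors.
Monic irreducibles of degree 2 over GF(2): θ² + θ + 1.
None of them divide m (all give nonzero remainder).
No irreducible factor of degree ≤ 2 exists, so m is irreducible over GF(2).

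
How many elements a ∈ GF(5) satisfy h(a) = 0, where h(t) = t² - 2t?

2

Evaluate at each of the 5 elements of GF(5):
h(0) = 0 → root; h(1) = 4; h(2) = 0 → root; h(3) = 3; h(4) = 3.
Roots: {0, 2}.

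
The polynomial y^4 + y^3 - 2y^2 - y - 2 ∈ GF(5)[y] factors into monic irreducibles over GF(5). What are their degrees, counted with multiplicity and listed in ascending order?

Write g(y) = y^4 + y^3 - 2y^2 - y - 2.
Roots in GF(5): g(0) = 3; g(1) = 2; g(2) = 2; g(3) = 0 → root; g(4) = 2.
Linear factors from roots: (y + 2).
Complete factorization: g(y) = (y + 2)·(y^3 - y^2 - 1).
Factor degrees with multiplicity: 1 + 3 = 4.

1, 3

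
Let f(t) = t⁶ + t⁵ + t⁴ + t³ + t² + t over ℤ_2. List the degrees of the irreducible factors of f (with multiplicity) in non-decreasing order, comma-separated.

1, 1, 2, 2

Roots in ℤ_2: f(0) = 0 → root; f(1) = 0 → root.
Linear factors from roots: (t), (t + 1).
Complete factorization: f(t) = (t)·(t + 1)·(t² + t + 1)^2.
Factor degrees with multiplicity: 1 + 1 + 2 + 2 = 6.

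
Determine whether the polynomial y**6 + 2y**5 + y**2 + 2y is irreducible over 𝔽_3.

Write f(y) = y**6 + 2y**5 + y**2 + 2y.
Check for roots in 𝔽_3: f(0) = 0 → root; f(1) = 0 → root; f(2) = 1.
f(0) = 0, so (y) divides f(y); f is reducible.

No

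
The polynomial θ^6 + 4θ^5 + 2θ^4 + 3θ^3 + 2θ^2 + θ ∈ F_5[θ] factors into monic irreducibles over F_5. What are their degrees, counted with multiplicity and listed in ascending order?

1, 1, 2, 2

Write g(θ) = θ^6 + 4θ^5 + 2θ^4 + 3θ^3 + 2θ^2 + θ.
Roots in F_5: g(0) = 0 → root; g(1) = 3; g(2) = 3; g(3) = 0 → root; g(4) = 2.
Linear factors from roots: (θ), (θ + 2).
Complete factorization: g(θ) = (θ)·(θ + 2)·(θ^2 + 3θ + 4)·(θ^2 + 4θ + 2).
Factor degrees with multiplicity: 1 + 1 + 2 + 2 = 6.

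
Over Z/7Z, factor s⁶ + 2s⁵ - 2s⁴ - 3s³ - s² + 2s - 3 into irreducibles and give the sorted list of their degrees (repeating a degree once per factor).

1, 1, 2, 2

Write h(s) = s⁶ + 2s⁵ - 2s⁴ - 3s³ - s² + 2s - 3.
Linear factors from roots: (s - 3).
Complete factorization: h(s) = (s - 3)^2·(s² + 2s - 2)·(s² - s - 1).
Factor degrees with multiplicity: 1 + 1 + 2 + 2 = 6.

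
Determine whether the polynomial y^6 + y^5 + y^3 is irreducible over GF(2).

No

Write h(y) = y^6 + y^5 + y^3.
Check for roots in GF(2): h(0) = 0 → root; h(1) = 1.
h(0) = 0, so (y) divides h(y); h is reducible.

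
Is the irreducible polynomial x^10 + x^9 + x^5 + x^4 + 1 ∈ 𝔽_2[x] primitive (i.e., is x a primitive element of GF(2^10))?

No

Write f(x) = x^10 + x^9 + x^5 + x^4 + 1.
|GF(2^10)^×| = 2^10 − 1 = 1023. Prime factorization: 1023 = 3·11·31.
f is primitive ⇔ x has order 1023 in GF(2)[x]/(f), i.e. x^(1023/q) ≠ 1 for each prime q | 1023.
x^(341) mod f = 1
x^(93) mod f = x^7 + x^5 + x^4 + x^2 + 1.
x^(33) mod f = x^7 + x^6 + x^5 + x^4 + x + 1.
Since x^(341) = 1, the order of x divides 341 < 1023; not primitive.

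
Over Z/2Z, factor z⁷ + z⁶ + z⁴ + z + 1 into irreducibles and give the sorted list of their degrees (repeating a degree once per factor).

Write g(z) = z⁷ + z⁶ + z⁴ + z + 1.
Roots in Z/2Z: g(0) = 1; g(1) = 1.
Complete factorization: g(z) = (z⁷ + z⁶ + z⁴ + z + 1).
Factor degrees with multiplicity: 7 = 7.

7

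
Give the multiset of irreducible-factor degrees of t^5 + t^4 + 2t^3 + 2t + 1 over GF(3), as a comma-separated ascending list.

Write f(t) = t^5 + t^4 + 2t^3 + 2t + 1.
Roots in GF(3): f(0) = 1; f(1) = 1; f(2) = 0 → root.
Linear factors from roots: (t + 1).
Complete factorization: f(t) = (t + 1)^2·(t^3 + 2t^2 + 1).
Factor degrees with multiplicity: 1 + 1 + 3 = 5.

1, 1, 3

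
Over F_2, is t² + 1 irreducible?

No

Write P(t) = t² + 1.
Check for roots in F_2: P(0) = 1; P(1) = 0 → root.
P(1) = 0, so (t − 1) divides P(t); P is reducible.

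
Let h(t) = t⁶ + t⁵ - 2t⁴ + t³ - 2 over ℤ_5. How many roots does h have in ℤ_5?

Evaluate at each of the 5 elements of ℤ_5:
h(0) = 3; h(1) = 4; h(2) = 0 → root; h(3) = 0 → root; h(4) = 0 → root.
Roots: {2, 3, 4}.

3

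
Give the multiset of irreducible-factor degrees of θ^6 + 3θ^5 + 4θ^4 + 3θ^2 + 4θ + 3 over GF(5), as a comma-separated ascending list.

6

Write g(θ) = θ^6 + 3θ^5 + 4θ^4 + 3θ^2 + 4θ + 3.
Roots in GF(5): g(0) = 3; g(1) = 3; g(2) = 2; g(3) = 4; g(4) = 4.
Complete factorization: g(θ) = (θ^6 + 3θ^5 + 4θ^4 + 3θ^2 + 4θ + 3).
Factor degrees with multiplicity: 6 = 6.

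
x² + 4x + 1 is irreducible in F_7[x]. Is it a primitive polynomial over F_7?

No

Write f(x) = x² + 4x + 1.
|GF(7^2)^×| = 7^2 − 1 = 48. Prime factorization: 48 = 2^4·3.
f is primitive ⇔ x has order 48 in GF(7)[x]/(f), i.e. x^(48/q) ≠ 1 for each prime q | 48.
x^(24) mod f = 1
x^(16) mod f = 1
Since x^(24) = 1, the order of x divides 24 < 48; not primitive.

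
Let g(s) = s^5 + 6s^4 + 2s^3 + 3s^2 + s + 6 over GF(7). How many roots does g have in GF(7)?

Evaluate at each of the 7 elements of GF(7):
g(0) = 6; g(1) = 5; g(2) = 3; g(3) = 0 → root; g(4) = 2; g(5) = 1; g(6) = 4.
Roots: {3}.

1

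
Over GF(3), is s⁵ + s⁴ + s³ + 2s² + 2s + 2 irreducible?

Write h(s) = s⁵ + s⁴ + s³ + 2s² + 2s + 2.
Check for roots in GF(3): h(0) = 2; h(1) = 0 → root; h(2) = 1.
h(1) = 0, so (s − 1) divides h(s); h is reducible.

No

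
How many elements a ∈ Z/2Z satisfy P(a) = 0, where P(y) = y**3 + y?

2

Evaluate at each of the 2 elements of Z/2Z:
P(0) = 0 → root; P(1) = 0 → root.
Roots: {0, 1}.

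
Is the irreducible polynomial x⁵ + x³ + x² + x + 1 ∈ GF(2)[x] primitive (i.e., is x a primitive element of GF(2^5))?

Yes

Write f(x) = x⁵ + x³ + x² + x + 1.
|GF(2^5)^×| = 2^5 − 1 = 31. Prime factorization: 31 = 31.
f is primitive ⇔ x has order 31 in GF(2)[x]/(f), i.e. x^(31/q) ≠ 1 for each prime q | 31.
x^(1) mod f = x.
None equal 1, so x has full order 31; f is primitive.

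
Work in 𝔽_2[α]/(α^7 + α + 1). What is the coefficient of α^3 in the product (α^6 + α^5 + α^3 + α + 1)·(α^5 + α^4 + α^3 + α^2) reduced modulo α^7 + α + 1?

Multiply in 𝔽_2[α]: (α^6 + α^5 + α^3 + α + 1)·(α^5 + α^4 + α^3 + α^2) = α^11 + α^8 + α^5 + α^2.
Reduce using α^7 ≡ α + 1 (mod α^7 + α + 1).
Reduced: α^4 + α.

0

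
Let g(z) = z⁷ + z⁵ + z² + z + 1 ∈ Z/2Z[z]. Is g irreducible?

Yes

Check for roots in Z/2Z: g(0) = 1; g(1) = 1.
No roots, so no linear factors.
Monic irreducibles of degree 2 over GF(2): z² + z + 1.
None of them divide g (all give nonzero remainder).
Monic irreducibles of degree 3 over GF(2): z³ + z + 1, z³ + z² + 1.
None of them divide g (all give nonzero remainder).
No irreducible factor of degree ≤ 3 exists, so g is irreducible over GF(2).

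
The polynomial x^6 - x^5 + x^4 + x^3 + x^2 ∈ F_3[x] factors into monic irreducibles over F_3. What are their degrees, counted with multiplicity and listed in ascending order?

1, 1, 1, 1, 2

Write h(x) = x^6 - x^5 + x^4 + x^3 + x^2.
Roots in F_3: h(0) = 0 → root; h(1) = 0 → root; h(2) = 0 → root.
Linear factors from roots: (x), (x - 1), (x + 1).
Complete factorization: h(x) = (x + 1)·(x - 1)·(x)^2·(x^2 - x - 1).
Factor degrees with multiplicity: 1 + 1 + 1 + 1 + 2 = 6.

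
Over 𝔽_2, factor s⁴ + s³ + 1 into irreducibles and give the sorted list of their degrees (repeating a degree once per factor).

Write h(s) = s⁴ + s³ + 1.
Roots in 𝔽_2: h(0) = 1; h(1) = 1.
Complete factorization: h(s) = (s⁴ + s³ + 1).
Factor degrees with multiplicity: 4 = 4.

4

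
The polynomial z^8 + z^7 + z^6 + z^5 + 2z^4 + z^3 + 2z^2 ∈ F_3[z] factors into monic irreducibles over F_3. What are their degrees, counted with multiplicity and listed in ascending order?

Write f(z) = z^8 + z^7 + z^6 + z^5 + 2z^4 + z^3 + 2z^2.
Roots in F_3: f(0) = 0 → root; f(1) = 0 → root; f(2) = 0 → root.
Linear factors from roots: (z), (z + 2), (z + 1).
Complete factorization: f(z) = (z + 1)·(z + 2)·(z)^2·(z^2 + 2z + 2)^2.
Factor degrees with multiplicity: 1 + 1 + 1 + 1 + 2 + 2 = 8.

1, 1, 1, 1, 2, 2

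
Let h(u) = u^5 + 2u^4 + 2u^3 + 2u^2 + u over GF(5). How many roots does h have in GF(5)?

4

Evaluate at each of the 5 elements of GF(5):
h(0) = 0 → root; h(1) = 3; h(2) = 0 → root; h(3) = 0 → root; h(4) = 0 → root.
Roots: {0, 2, 3, 4}.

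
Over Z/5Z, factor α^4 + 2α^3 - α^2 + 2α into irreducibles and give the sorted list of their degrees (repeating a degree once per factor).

1, 3

Write f(α) = α^4 + 2α^3 - α^2 + 2α.
Roots in Z/5Z: f(0) = 0 → root; f(1) = 4; f(2) = 2; f(3) = 2; f(4) = 1.
Linear factors from roots: (α).
Complete factorization: f(α) = (α)·(α^3 + 2α^2 - α + 2).
Factor degrees with multiplicity: 1 + 3 = 4.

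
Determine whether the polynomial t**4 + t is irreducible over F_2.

Write P(t) = t**4 + t.
Check for roots in F_2: P(0) = 0 → root; P(1) = 0 → root.
P(0) = 0, so (t) divides P(t); P is reducible.

No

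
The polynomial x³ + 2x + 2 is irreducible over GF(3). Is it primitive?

No

Write f(x) = x³ + 2x + 2.
|GF(3^3)^×| = 3^3 − 1 = 26. Prime factorization: 26 = 2·13.
f is primitive ⇔ x has order 26 in GF(3)[x]/(f), i.e. x^(26/q) ≠ 1 for each prime q | 26.
x^(13) mod f = 1
x^(2) mod f = x².
Since x^(13) = 1, the order of x divides 13 < 26; not primitive.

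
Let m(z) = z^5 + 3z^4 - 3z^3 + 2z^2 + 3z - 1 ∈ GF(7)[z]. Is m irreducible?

No

Check for roots in GF(7): m(0) = 6; m(1) = 5; m(2) = 6; m(3) = 4; m(4) = 5; m(5) = 6; m(6) = 3.
No roots, so no linear factors.
Degree-2 irreducible divisors: test the 21 monic irreducibles of degree 2 over GF(7).
z^2 + 1 divides m: m(z) = (z^2 + 1)·(z^3 + 3z^2 + 3z - 1).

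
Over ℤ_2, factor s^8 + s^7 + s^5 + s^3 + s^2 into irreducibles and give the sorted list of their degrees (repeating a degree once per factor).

1, 1, 2, 2, 2

Write f(s) = s^8 + s^7 + s^5 + s^3 + s^2.
Roots in ℤ_2: f(0) = 0 → root; f(1) = 1.
Linear factors from roots: (s).
Complete factorization: f(s) = (s)^2·(s^2 + s + 1)^3.
Factor degrees with multiplicity: 1 + 1 + 2 + 2 + 2 = 8.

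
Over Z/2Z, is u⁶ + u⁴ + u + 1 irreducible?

Write h(u) = u⁶ + u⁴ + u + 1.
Check for roots in Z/2Z: h(0) = 1; h(1) = 0 → root.
h(1) = 0, so (u − 1) divides h(u); h is reducible.

No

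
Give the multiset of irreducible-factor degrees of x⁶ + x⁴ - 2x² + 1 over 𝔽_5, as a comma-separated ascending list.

Write h(x) = x⁶ + x⁴ - 2x² + 1.
Roots in 𝔽_5: h(0) = 1; h(1) = 1; h(2) = 3; h(3) = 3; h(4) = 1.
Complete factorization: h(x) = (x³ + 2x² - 2)·(x³ - 2x² + 2).
Factor degrees with multiplicity: 3 + 3 = 6.

3, 3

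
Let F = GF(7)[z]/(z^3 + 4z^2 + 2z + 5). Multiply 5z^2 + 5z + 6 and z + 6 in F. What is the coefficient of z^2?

Multiply in GF(7)[z]: (5z^2 + 5z + 6)·(z + 6) = 5z^3 + z + 1.
Reduce using z^3 ≡ 3z^2 + 5z + 2 (mod z^3 + 4z^2 + 2z + 5).
Reduced: z^2 + 5z + 4.

1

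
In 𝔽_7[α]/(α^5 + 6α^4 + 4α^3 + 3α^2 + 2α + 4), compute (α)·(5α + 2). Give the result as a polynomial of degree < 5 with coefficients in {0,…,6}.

5α^2 + 2α

Multiply in 𝔽_7[α]: (α)·(5α + 2) = 5α^2 + 2α.
Reduced: 5α^2 + 2α.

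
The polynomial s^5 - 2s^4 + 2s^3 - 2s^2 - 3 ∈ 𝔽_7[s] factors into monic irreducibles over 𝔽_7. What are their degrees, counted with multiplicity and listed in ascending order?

Write g(s) = s^5 - 2s^4 + 2s^3 - 2s^2 - 3.
Linear factors from roots: (s + 2).
Complete factorization: g(s) = (s + 2)·(s^2 + 2)·(s^2 + 3s + 1).
Factor degrees with multiplicity: 1 + 2 + 2 = 5.

1, 2, 2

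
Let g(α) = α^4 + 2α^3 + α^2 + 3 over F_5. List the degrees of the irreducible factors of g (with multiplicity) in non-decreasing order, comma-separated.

2, 2

Roots in F_5: g(0) = 3; g(1) = 2; g(2) = 4; g(3) = 2; g(4) = 3.
Complete factorization: g(α) = (α^2 + 3α + 3)·(α^2 + 4α + 1).
Factor degrees with multiplicity: 2 + 2 = 4.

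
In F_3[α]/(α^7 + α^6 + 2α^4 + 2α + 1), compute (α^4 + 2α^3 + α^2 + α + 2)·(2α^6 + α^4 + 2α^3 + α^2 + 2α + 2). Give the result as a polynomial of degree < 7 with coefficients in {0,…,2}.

2α^6 + 2α^5 + 2α^4 + 2α^3 + 2α^2

Multiply in F_3[α]: (α^4 + 2α^3 + α^2 + α + 2)·(2α^6 + α^4 + 2α^3 + α^2 + 2α + 2) = 2α^10 + α^9 + α^6 + α^5 + 2α^4 + 2α^3 + 1.
Reduce using α^7 ≡ 2α^6 + α^4 + α + 2 (mod α^7 + α^6 + 2α^4 + 2α + 1).
Reduced: 2α^6 + 2α^5 + 2α^4 + 2α^3 + 2α^2.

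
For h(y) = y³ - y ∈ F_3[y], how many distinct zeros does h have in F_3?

Evaluate at each of the 3 elements of F_3:
h(0) = 0 → root; h(1) = 0 → root; h(2) = 0 → root.
Roots: {0, 1, 2}.

3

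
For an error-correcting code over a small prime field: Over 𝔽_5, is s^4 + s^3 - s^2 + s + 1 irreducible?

Write g(s) = s^4 + s^3 - s^2 + s + 1.
Check for roots in 𝔽_5: g(0) = 1; g(1) = 3; g(2) = 3; g(3) = 3; g(4) = 4.
No roots, so no linear factors.
Degree-2 irreducible divisors: test the 10 monic irreducibles of degree 2 over GF(5).
None of them divide g (all give nonzero remainder).
No irreducible factor of degree ≤ 2 exists, so g is irreducible over GF(5).

Yes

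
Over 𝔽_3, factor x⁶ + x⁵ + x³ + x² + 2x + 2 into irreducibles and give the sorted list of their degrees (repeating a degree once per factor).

Write h(x) = x⁶ + x⁵ + x³ + x² + 2x + 2.
Roots in 𝔽_3: h(0) = 2; h(1) = 2; h(2) = 0 → root.
Linear factors from roots: (x + 1).
Complete factorization: h(x) = (x + 1)·(x² + 2x + 2)·(x³ + x² + 2x + 1).
Factor degrees with multiplicity: 1 + 2 + 3 = 6.

1, 2, 3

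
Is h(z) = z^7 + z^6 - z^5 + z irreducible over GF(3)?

Check for roots in GF(3): h(0) = 0 → root; h(1) = 2; h(2) = 0 → root.
h(0) = 0, so (z) divides h(z); h is reducible.

No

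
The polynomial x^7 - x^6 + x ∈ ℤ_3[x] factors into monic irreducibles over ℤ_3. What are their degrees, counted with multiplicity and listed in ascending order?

Write f(x) = x^7 - x^6 + x.
Roots in ℤ_3: f(0) = 0 → root; f(1) = 1; f(2) = 0 → root.
Linear factors from roots: (x), (x + 1).
Complete factorization: f(x) = (x)·(x + 1)·(x^2 - x - 1)·(x^3 - x^2 - x - 1).
Factor degrees with multiplicity: 1 + 1 + 2 + 3 = 7.

1, 1, 2, 3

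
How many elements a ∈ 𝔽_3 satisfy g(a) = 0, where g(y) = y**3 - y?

3

Evaluate at each of the 3 elements of 𝔽_3:
g(0) = 0 → root; g(1) = 0 → root; g(2) = 0 → root.
Roots: {0, 1, 2}.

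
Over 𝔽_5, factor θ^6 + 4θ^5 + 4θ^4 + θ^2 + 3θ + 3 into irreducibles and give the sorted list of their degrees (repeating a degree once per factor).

6

Write g(θ) = θ^6 + 4θ^5 + 4θ^4 + θ^2 + 3θ + 3.
Roots in 𝔽_5: g(0) = 3; g(1) = 1; g(2) = 4; g(3) = 1; g(4) = 2.
Complete factorization: g(θ) = (θ^6 + 4θ^5 + 4θ^4 + θ^2 + 3θ + 3).
Factor degrees with multiplicity: 6 = 6.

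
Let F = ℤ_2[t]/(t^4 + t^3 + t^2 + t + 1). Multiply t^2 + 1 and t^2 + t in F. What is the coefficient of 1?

1

Multiply in ℤ_2[t]: (t^2 + 1)·(t^2 + t) = t^4 + t^3 + t^2 + t.
Reduce using t^4 ≡ t^3 + t^2 + t + 1 (mod t^4 + t^3 + t^2 + t + 1).
Reduced: 1.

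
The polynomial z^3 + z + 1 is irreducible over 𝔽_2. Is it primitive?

Yes

Write f(z) = z^3 + z + 1.
|GF(2^3)^×| = 2^3 − 1 = 7. Prime factorization: 7 = 7.
f is primitive ⇔ z has order 7 in GF(2)[z]/(f), i.e. z^(7/q) ≠ 1 for each prime q | 7.
z^(1) mod f = z.
None equal 1, so z has full order 7; f is primitive.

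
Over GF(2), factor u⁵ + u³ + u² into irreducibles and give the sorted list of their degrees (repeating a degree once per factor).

Write g(u) = u⁵ + u³ + u².
Roots in GF(2): g(0) = 0 → root; g(1) = 1.
Linear factors from roots: (u).
Complete factorization: g(u) = (u)^2·(u³ + u + 1).
Factor degrees with multiplicity: 1 + 1 + 3 = 5.

1, 1, 3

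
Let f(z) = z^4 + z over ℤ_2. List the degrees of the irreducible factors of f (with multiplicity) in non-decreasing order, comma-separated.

Roots in ℤ_2: f(0) = 0 → root; f(1) = 0 → root.
Linear factors from roots: (z), (z + 1).
Complete factorization: f(z) = (z)·(z + 1)·(z^2 + z + 1).
Factor degrees with multiplicity: 1 + 1 + 2 = 4.

1, 1, 2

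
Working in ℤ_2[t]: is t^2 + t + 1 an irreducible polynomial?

Yes

Write m(t) = t^2 + t + 1.
Check for roots in ℤ_2: m(0) = 1; m(1) = 1.
No roots. A degree-2 polynomial over a field with no linear factor is irreducible.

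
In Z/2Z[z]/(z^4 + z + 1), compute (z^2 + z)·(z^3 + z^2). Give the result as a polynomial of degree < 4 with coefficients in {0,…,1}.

Multiply in Z/2Z[z]: (z^2 + z)·(z^3 + z^2) = z^5 + z^3.
Reduce using z^4 ≡ z + 1 (mod z^4 + z + 1).
Reduced: z^3 + z^2 + z.

z^3 + z^2 + z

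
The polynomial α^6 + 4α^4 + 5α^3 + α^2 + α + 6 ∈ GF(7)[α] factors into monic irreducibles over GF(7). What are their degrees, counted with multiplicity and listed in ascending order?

6

Write g(α) = α^6 + 4α^4 + 5α^3 + α^2 + α + 6.
Complete factorization: g(α) = (α^6 + 4α^4 + 5α^3 + α^2 + α + 6).
Factor degrees with multiplicity: 6 = 6.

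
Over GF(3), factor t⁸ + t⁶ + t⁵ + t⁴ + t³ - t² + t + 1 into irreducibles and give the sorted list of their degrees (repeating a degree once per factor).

Write f(t) = t⁸ + t⁶ + t⁵ + t⁴ + t³ - t² + t + 1.
Roots in GF(3): f(0) = 1; f(1) = 0 → root; f(2) = 0 → root.
Linear factors from roots: (t - 1), (t + 1).
Complete factorization: f(t) = (t + 1)·(t - 1)·(t² - t - 1)·(t⁴ + t³ + t² + 1).
Factor degrees with multiplicity: 1 + 1 + 2 + 4 = 8.

1, 1, 2, 4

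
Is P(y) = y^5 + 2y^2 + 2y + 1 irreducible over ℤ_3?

No

Check for roots in ℤ_3: P(0) = 1; P(1) = 0 → root; P(2) = 0 → root.
P(1) = 0, so (y − 1) divides P(y); P is reducible.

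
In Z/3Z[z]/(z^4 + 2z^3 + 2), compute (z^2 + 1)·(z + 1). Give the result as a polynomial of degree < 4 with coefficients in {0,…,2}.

z^3 + z^2 + z + 1

Multiply in Z/3Z[z]: (z^2 + 1)·(z + 1) = z^3 + z^2 + z + 1.
Reduced: z^3 + z^2 + z + 1.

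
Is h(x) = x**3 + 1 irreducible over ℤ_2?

No

Check for roots in ℤ_2: h(0) = 1; h(1) = 0 → root.
h(1) = 0, so (x − 1) divides h(x); h is reducible.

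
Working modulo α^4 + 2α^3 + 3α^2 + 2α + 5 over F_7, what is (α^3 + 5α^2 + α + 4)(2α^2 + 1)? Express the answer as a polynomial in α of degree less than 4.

Multiply in F_7[α]: (α^3 + 5α^2 + α + 4)·(2α^2 + 1) = 2α^5 + 3α^4 + 3α^3 + 6α^2 + α + 4.
Reduce using α^4 ≡ 5α^3 + 4α^2 + 5α + 2 (mod α^4 + 2α^3 + 3α^2 + 2α + 5).
Reduced: 6α^3 + 5α^2 + 2.

6α^3 + 5α^2 + 2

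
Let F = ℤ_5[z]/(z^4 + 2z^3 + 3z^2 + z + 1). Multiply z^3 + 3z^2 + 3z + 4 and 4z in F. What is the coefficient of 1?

1

Multiply in ℤ_5[z]: (z^3 + 3z^2 + 3z + 4)·(4z) = 4z^4 + 2z^3 + 2z^2 + z.
Reduce using z^4 ≡ 3z^3 + 2z^2 + 4z + 4 (mod z^4 + 2z^3 + 3z^2 + z + 1).
Reduced: 4z^3 + 2z + 1.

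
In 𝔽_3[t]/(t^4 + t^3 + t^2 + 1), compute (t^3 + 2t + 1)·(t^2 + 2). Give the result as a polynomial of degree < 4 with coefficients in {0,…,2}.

t^3 + 2t^2

Multiply in 𝔽_3[t]: (t^3 + 2t + 1)·(t^2 + 2) = t^5 + t^3 + t^2 + t + 2.
Reduce using t^4 ≡ 2t^3 + 2t^2 + 2 (mod t^4 + t^3 + t^2 + 1).
Reduced: t^3 + 2t^2.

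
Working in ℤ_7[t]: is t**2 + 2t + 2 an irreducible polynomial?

Write g(t) = t**2 + 2t + 2.
Check for roots in ℤ_7: g(0) = 2; g(1) = 5; g(2) = 3; g(3) = 3; g(4) = 5; g(5) = 2; g(6) = 1.
No roots. A degree-2 polynomial over a field with no linear factor is irreducible.

Yes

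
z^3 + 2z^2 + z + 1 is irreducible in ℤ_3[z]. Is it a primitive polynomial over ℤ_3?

Yes

Write f(z) = z^3 + 2z^2 + z + 1.
|GF(3^3)^×| = 3^3 − 1 = 26. Prime factorization: 26 = 2·13.
f is primitive ⇔ z has order 26 in GF(3)[z]/(f), i.e. z^(26/q) ≠ 1 for each prime q | 26.
z^(13) mod f = 2.
z^(2) mod f = z^2.
None equal 1, so z has full order 26; f is primitive.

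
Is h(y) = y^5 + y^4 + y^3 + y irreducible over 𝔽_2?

Check for roots in 𝔽_2: h(0) = 0 → root; h(1) = 0 → root.
h(0) = 0, so (y) divides h(y); h is reducible.

No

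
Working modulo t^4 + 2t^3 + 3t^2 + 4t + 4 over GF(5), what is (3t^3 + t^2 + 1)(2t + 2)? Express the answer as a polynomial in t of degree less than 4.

t^3 + 4t^2 + 3t + 3

Multiply in GF(5)[t]: (3t^3 + t^2 + 1)·(2t + 2) = t^4 + 3t^3 + 2t^2 + 2t + 2.
Reduce using t^4 ≡ 3t^3 + 2t^2 + t + 1 (mod t^4 + 2t^3 + 3t^2 + 4t + 4).
Reduced: t^3 + 4t^2 + 3t + 3.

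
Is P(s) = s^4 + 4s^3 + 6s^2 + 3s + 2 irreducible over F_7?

Check for roots in F_7: P(0) = 2; P(1) = 2; P(2) = 3; P(3) = 2; P(4) = 6; P(5) = 4; P(6) = 2.
No roots, so no linear factors.
Degree-2 irreducible divisors: test the 21 monic irreducibles of degree 2 over GF(7).
None of them divide P (all give nonzero remainder).
No irreducible factor of degree ≤ 2 exists, so P is irreducible over GF(7).

Yes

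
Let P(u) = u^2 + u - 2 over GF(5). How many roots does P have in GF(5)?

Evaluate at each of the 5 elements of GF(5):
P(0) = 3; P(1) = 0 → root; P(2) = 4; P(3) = 0 → root; P(4) = 3.
Roots: {1, 3}.

2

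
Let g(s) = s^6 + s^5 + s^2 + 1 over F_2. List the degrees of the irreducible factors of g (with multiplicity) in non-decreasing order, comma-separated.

Roots in F_2: g(0) = 1; g(1) = 0 → root.
Linear factors from roots: (s + 1).
Complete factorization: g(s) = (s + 1)·(s^2 + s + 1)·(s^3 + s^2 + 1).
Factor degrees with multiplicity: 1 + 2 + 3 = 6.

1, 2, 3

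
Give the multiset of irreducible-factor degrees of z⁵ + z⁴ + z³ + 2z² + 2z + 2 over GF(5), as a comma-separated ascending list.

1, 2, 2

Write g(z) = z⁵ + z⁴ + z³ + 2z² + 2z + 2.
Roots in GF(5): g(0) = 2; g(1) = 4; g(2) = 0 → root; g(3) = 2; g(4) = 1.
Linear factors from roots: (z - 2).
Complete factorization: g(z) = (z - 2)·(z² + z + 1)·(z² + 2z - 1).
Factor degrees with multiplicity: 1 + 2 + 2 = 5.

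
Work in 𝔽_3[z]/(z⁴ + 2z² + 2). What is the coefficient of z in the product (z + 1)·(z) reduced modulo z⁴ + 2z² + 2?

1

Multiply in 𝔽_3[z]: (z + 1)·(z) = z² + z.
Reduced: z² + z.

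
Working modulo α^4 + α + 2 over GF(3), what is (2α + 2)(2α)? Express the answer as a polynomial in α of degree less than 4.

Multiply in GF(3)[α]: (2α + 2)·(2α) = α^2 + α.
Reduced: α^2 + α.

α^2 + α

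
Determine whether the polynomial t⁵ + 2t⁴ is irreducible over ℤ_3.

No

Write h(t) = t⁵ + 2t⁴.
Check for roots in ℤ_3: h(0) = 0 → root; h(1) = 0 → root; h(2) = 1.
h(0) = 0, so (t) divides h(t); h is reducible.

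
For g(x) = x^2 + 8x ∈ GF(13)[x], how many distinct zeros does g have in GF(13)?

Evaluate at each of the 13 elements of GF(13):
g(0) = 0 → root; g(1) = 9; g(2) = 7; g(3) = 7; g(4) = 9; g(5) = 0 → root; g(6) = 6; g(7) = 1; g(8) = 11; g(9) = 10; g(10) = 11; g(11) = 1; g(12) = 6.
Roots: {0, 5}.

2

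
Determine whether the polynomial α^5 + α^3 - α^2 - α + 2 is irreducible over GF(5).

No

Write g(α) = α^5 + α^3 - α^2 - α + 2.
Check for roots in GF(5): g(0) = 2; g(1) = 2; g(2) = 1; g(3) = 0 → root; g(4) = 0 → root.
g(3) = 0, so (α − 3) divides g(α); g is reducible.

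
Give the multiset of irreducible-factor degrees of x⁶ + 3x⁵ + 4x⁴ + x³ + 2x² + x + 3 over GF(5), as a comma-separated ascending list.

1, 1, 1, 1, 2

Write f(x) = x⁶ + 3x⁵ + 4x⁴ + x³ + 2x² + x + 3.
Roots in GF(5): f(0) = 3; f(1) = 0 → root; f(2) = 0 → root; f(3) = 3; f(4) = 0 → root.
Linear factors from roots: (x + 4), (x + 3), (x + 1).
Complete factorization: f(x) = (x + 1)·(x + 3)·(x + 4)^2·(x² + x + 1).
Factor degrees with multiplicity: 1 + 1 + 1 + 1 + 2 = 6.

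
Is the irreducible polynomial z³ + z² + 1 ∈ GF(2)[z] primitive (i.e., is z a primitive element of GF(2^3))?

Yes

Write f(z) = z³ + z² + 1.
|GF(2^3)^×| = 2^3 − 1 = 7. Prime factorization: 7 = 7.
f is primitive ⇔ z has order 7 in GF(2)[z]/(f), i.e. z^(7/q) ≠ 1 for each prime q | 7.
z^(1) mod f = z.
None equal 1, so z has full order 7; f is primitive.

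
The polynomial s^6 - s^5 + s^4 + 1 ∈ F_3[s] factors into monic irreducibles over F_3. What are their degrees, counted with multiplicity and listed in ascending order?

Write f(s) = s^6 - s^5 + s^4 + 1.
Roots in F_3: f(0) = 1; f(1) = 2; f(2) = 1.
Complete factorization: f(s) = (s^6 - s^5 + s^4 + 1).
Factor degrees with multiplicity: 6 = 6.

6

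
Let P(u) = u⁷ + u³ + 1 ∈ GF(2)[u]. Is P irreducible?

Check for roots in GF(2): P(0) = 1; P(1) = 1.
No roots, so no linear factors.
Monic irreducibles of degree 2 over GF(2): u² + u + 1.
None of them divide P (all give nonzero remainder).
Monic irreducibles of degree 3 over GF(2): u³ + u + 1, u³ + u² + 1.
None of them divide P (all give nonzero remainder).
No irreducible factor of degree ≤ 3 exists, so P is irreducible over GF(2).

Yes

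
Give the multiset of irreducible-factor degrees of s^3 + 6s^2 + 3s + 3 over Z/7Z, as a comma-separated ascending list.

1, 2

Write g(s) = s^3 + 6s^2 + 3s + 3.
Linear factors from roots: (s + 3).
Complete factorization: g(s) = (s + 3)·(s^2 + 3s + 1).
Factor degrees with multiplicity: 1 + 2 = 3.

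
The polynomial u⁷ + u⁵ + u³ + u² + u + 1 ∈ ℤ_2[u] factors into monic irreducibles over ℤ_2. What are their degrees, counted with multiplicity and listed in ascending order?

Write g(u) = u⁷ + u⁵ + u³ + u² + u + 1.
Roots in ℤ_2: g(0) = 1; g(1) = 0 → root.
Linear factors from roots: (u + 1).
Complete factorization: g(u) = (u + 1)^2·(u² + u + 1)·(u³ + u² + 1).
Factor degrees with multiplicity: 1 + 1 + 2 + 3 = 7.

1, 1, 2, 3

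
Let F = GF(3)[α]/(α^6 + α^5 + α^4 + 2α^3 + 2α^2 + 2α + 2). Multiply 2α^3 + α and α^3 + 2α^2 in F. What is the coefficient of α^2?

2

Multiply in GF(3)[α]: (2α^3 + α)·(α^3 + 2α^2) = 2α^6 + α^5 + α^4 + 2α^3.
Reduce using α^6 ≡ 2α^5 + 2α^4 + α^3 + α^2 + α + 1 (mod α^6 + α^5 + α^4 + 2α^3 + 2α^2 + 2α + 2).
Reduced: 2α^5 + 2α^4 + α^3 + 2α^2 + 2α + 2.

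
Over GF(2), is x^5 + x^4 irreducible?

Write g(x) = x^5 + x^4.
Check for roots in GF(2): g(0) = 0 → root; g(1) = 0 → root.
g(0) = 0, so (x) divides g(x); g is reducible.

No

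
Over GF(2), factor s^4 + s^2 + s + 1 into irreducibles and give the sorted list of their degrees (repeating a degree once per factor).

1, 3

Write g(s) = s^4 + s^2 + s + 1.
Roots in GF(2): g(0) = 1; g(1) = 0 → root.
Linear factors from roots: (s + 1).
Complete factorization: g(s) = (s + 1)·(s^3 + s^2 + 1).
Factor degrees with multiplicity: 1 + 3 = 4.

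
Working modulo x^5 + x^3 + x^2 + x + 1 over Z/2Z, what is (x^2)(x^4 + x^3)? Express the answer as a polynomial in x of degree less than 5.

x^4 + 1

Multiply in Z/2Z[x]: (x^2)·(x^4 + x^3) = x^6 + x^5.
Reduce using x^5 ≡ x^3 + x^2 + x + 1 (mod x^5 + x^3 + x^2 + x + 1).
Reduced: x^4 + 1.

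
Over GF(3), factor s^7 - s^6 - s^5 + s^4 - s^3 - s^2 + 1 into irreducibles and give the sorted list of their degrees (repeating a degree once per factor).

7

Write f(s) = s^7 - s^6 - s^5 + s^4 - s^3 - s^2 + 1.
Roots in GF(3): f(0) = 1; f(1) = 2; f(2) = 1.
Complete factorization: f(s) = (s^7 - s^6 - s^5 + s^4 - s^3 - s^2 + 1).
Factor degrees with multiplicity: 7 = 7.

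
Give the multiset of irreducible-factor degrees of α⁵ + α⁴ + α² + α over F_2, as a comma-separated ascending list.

1, 1, 1, 2

Write g(α) = α⁵ + α⁴ + α² + α.
Roots in F_2: g(0) = 0 → root; g(1) = 0 → root.
Linear factors from roots: (α), (α + 1).
Complete factorization: g(α) = (α)·(α + 1)^2·(α² + α + 1).
Factor degrees with multiplicity: 1 + 1 + 1 + 2 = 5.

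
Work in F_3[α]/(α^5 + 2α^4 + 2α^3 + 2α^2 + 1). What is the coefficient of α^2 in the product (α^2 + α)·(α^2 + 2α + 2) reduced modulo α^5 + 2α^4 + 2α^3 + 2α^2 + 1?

1

Multiply in F_3[α]: (α^2 + α)·(α^2 + 2α + 2) = α^4 + α^2 + 2α.
Reduced: α^4 + α^2 + 2α.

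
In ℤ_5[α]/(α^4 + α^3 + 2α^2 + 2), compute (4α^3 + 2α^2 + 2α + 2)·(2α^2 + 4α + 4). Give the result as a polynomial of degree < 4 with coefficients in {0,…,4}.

Multiply in ℤ_5[α]: (4α^3 + 2α^2 + 2α + 2)·(2α^2 + 4α + 4) = 3α^5 + 3α^3 + α + 3.
Reduce using α^4 ≡ 4α^3 + 3α^2 + 3 (mod α^4 + α^3 + 2α^2 + 2).
Reduced: α^2 + 4.

α^2 + 4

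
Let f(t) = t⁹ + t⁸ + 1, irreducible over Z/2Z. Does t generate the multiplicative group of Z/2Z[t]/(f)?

No

|GF(2^9)^×| = 2^9 − 1 = 511. Prime factorization: 511 = 7·73.
f is primitive ⇔ t has order 511 in GF(2)[t]/(f), i.e. t^(511/q) ≠ 1 for each prime q | 511.
t^(73) mod f = 1
t^(7) mod f = t⁷.
Since t^(73) = 1, the order of t divides 73 < 511; not primitive.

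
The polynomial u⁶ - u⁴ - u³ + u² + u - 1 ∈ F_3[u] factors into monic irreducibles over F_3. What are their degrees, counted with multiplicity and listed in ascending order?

1, 1, 1, 3

Write g(u) = u⁶ - u⁴ - u³ + u² + u - 1.
Roots in F_3: g(0) = 2; g(1) = 0 → root; g(2) = 0 → root.
Linear factors from roots: (u - 1), (u + 1).
Complete factorization: g(u) = (u - 1)·(u + 1)^2·(u³ - u² + u + 1).
Factor degrees with multiplicity: 1 + 1 + 1 + 3 = 6.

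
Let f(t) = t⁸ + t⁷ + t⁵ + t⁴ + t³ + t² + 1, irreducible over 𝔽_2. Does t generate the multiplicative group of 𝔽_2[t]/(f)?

|GF(2^8)^×| = 2^8 − 1 = 255. Prime factorization: 255 = 3·5·17.
f is primitive ⇔ t has order 255 in GF(2)[t]/(f), i.e. t^(255/q) ≠ 1 for each prime q | 255.
t^(85) mod f = 1
t^(51) mod f = t⁷ + t⁶ + t² + 1.
t^(15) mod f = t⁷ + t⁴ + t².
Since t^(85) = 1, the order of t divides 85 < 255; not primitive.

No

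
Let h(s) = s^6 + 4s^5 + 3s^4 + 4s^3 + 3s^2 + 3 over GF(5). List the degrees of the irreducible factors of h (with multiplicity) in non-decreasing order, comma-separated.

Roots in GF(5): h(0) = 3; h(1) = 3; h(2) = 2; h(3) = 2; h(4) = 2.
Complete factorization: h(s) = (s^6 + 4s^5 + 3s^4 + 4s^3 + 3s^2 + 3).
Factor degrees with multiplicity: 6 = 6.

6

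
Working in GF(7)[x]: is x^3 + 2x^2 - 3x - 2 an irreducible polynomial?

Yes

Write h(x) = x^3 + 2x^2 - 3x - 2.
Check for roots in GF(7): h(0) = 5; h(1) = 5; h(2) = 1; h(3) = 6; h(4) = 5; h(5) = 4; h(6) = 2.
No roots. A degree-3 polynomial over a field with no linear factor is irreducible.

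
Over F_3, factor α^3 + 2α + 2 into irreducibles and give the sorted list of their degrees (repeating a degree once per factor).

3

Write f(α) = α^3 + 2α + 2.
Roots in F_3: f(0) = 2; f(1) = 2; f(2) = 2.
Complete factorization: f(α) = (α^3 + 2α + 2).
Factor degrees with multiplicity: 3 = 3.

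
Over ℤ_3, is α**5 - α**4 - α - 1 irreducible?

Write f(α) = α**5 - α**4 - α - 1.
Check for roots in ℤ_3: f(0) = 2; f(1) = 1; f(2) = 1.
No roots, so no linear factors.
Monic irreducibles of degree 2 over GF(3): α**2 + 1, α**2 + α - 1, α**2 - α - 1.
None of them divide f (all give nonzero remainder).
No irreducible factor of degree ≤ 2 exists, so f is irreducible over GF(3).

Yes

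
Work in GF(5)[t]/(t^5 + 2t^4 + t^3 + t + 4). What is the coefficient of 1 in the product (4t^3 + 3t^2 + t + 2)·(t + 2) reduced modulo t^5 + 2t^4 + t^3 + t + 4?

Multiply in GF(5)[t]: (4t^3 + 3t^2 + t + 2)·(t + 2) = 4t^4 + t^3 + 2t^2 + 4t + 4.
Reduced: 4t^4 + t^3 + 2t^2 + 4t + 4.

4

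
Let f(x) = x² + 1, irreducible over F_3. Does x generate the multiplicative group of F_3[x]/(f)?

No

|GF(3^2)^×| = 3^2 − 1 = 8. Prime factorization: 8 = 2^3.
f is primitive ⇔ x has order 8 in GF(3)[x]/(f), i.e. x^(8/q) ≠ 1 for each prime q | 8.
x^(4) mod f = 1
Since x^(4) = 1, the order of x divides 4 < 8; not primitive.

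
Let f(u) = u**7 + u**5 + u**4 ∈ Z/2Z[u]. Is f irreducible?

No

Check for roots in Z/2Z: f(0) = 0 → root; f(1) = 1.
f(0) = 0, so (u) divides f(u); f is reducible.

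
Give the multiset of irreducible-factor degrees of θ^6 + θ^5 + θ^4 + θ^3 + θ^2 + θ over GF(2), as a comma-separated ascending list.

Write g(θ) = θ^6 + θ^5 + θ^4 + θ^3 + θ^2 + θ.
Roots in GF(2): g(0) = 0 → root; g(1) = 0 → root.
Linear factors from roots: (θ), (θ + 1).
Complete factorization: g(θ) = (θ)·(θ + 1)·(θ^2 + θ + 1)^2.
Factor degrees with multiplicity: 1 + 1 + 2 + 2 = 6.

1, 1, 2, 2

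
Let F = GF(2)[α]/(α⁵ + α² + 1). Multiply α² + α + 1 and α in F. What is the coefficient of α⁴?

0

Multiply in GF(2)[α]: (α² + α + 1)·(α) = α³ + α² + α.
Reduced: α³ + α² + α.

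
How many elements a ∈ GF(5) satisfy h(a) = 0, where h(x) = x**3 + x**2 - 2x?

3

Evaluate at each of the 5 elements of GF(5):
h(0) = 0 → root; h(1) = 0 → root; h(2) = 3; h(3) = 0 → root; h(4) = 2.
Roots: {0, 1, 3}.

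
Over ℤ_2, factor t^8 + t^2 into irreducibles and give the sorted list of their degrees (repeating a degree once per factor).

Write g(t) = t^8 + t^2.
Roots in ℤ_2: g(0) = 0 → root; g(1) = 0 → root.
Linear factors from roots: (t), (t + 1).
Complete factorization: g(t) = (t)^2·(t + 1)^2·(t^2 + t + 1)^2.
Factor degrees with multiplicity: 1 + 1 + 1 + 1 + 2 + 2 = 8.

1, 1, 1, 1, 2, 2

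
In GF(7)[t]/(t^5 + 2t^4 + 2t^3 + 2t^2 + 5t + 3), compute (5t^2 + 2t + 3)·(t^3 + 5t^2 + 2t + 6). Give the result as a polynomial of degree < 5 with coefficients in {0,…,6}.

Multiply in GF(7)[t]: (5t^2 + 2t + 3)·(t^3 + 5t^2 + 2t + 6) = 5t^5 + 6t^4 + 2t^3 + 4t + 4.
Reduce using t^5 ≡ 5t^4 + 5t^3 + 5t^2 + 2t + 4 (mod t^5 + 2t^4 + 2t^3 + 2t^2 + 5t + 3).
Reduced: 3t^4 + 6t^3 + 4t^2 + 3.

3t^4 + 6t^3 + 4t^2 + 3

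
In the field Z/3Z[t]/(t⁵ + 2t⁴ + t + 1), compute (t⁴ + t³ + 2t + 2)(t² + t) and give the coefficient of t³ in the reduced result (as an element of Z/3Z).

2

Multiply in Z/3Z[t]: (t⁴ + t³ + 2t + 2)·(t² + t) = t⁶ + 2t⁵ + t⁴ + 2t³ + t² + 2t.
Reduce using t⁵ ≡ t⁴ + 2t + 2 (mod t⁵ + 2t⁴ + t + 1).
Reduced: t⁴ + 2t³ + t.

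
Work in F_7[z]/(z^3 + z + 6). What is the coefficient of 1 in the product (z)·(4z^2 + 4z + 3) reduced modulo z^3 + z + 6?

4

Multiply in F_7[z]: (z)·(4z^2 + 4z + 3) = 4z^3 + 4z^2 + 3z.
Reduce using z^3 ≡ 6z + 1 (mod z^3 + z + 6).
Reduced: 4z^2 + 6z + 4.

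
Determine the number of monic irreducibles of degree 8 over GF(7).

720300

By the necklace-counting formula, N_7(8) = (1/8) Σ_{d|8} μ(8/d)·7^d.
Divisors of 8: 1, 2, 4, 8; μ(8/d) for each: 0, 0, -1, 1.
Σ = − 7^4 + 7^8 = 5762400.
N = 5762400/8 = 720300.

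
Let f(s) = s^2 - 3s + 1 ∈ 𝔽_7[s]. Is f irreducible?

Check for roots in 𝔽_7: f(0) = 1; f(1) = 6; f(2) = 6; f(3) = 1; f(4) = 5; f(5) = 4; f(6) = 5.
No roots. A degree-2 polynomial over a field with no linear factor is irreducible.

Yes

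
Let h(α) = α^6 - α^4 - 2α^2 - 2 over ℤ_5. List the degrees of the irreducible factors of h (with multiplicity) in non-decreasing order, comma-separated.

2, 2, 2

Roots in ℤ_5: h(0) = 3; h(1) = 1; h(2) = 3; h(3) = 3; h(4) = 1.
Complete factorization: h(α) = (α^2 + 2)·(α^2 + 2α - 2)·(α^2 - 2α - 2).
Factor degrees with multiplicity: 2 + 2 + 2 = 6.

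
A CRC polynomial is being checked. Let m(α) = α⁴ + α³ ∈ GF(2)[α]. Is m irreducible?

Check for roots in GF(2): m(0) = 0 → root; m(1) = 0 → root.
m(0) = 0, so (α) divides m(α); m is reducible.

No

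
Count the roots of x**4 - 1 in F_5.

4

Write h(x) = x**4 - 1.
Evaluate at each of the 5 elements of F_5:
h(0) = 4; h(1) = 0 → root; h(2) = 0 → root; h(3) = 0 → root; h(4) = 0 → root.
Roots: {1, 2, 3, 4}.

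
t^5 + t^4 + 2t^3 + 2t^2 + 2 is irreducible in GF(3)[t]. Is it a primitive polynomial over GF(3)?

No

Write f(t) = t^5 + t^4 + 2t^3 + 2t^2 + 2.
|GF(3^5)^×| = 3^5 − 1 = 242. Prime factorization: 242 = 2·11^2.
f is primitive ⇔ t has order 242 in GF(3)[t]/(f), i.e. t^(242/q) ≠ 1 for each prime q | 242.
t^(121) mod f = 1
t^(22) mod f = t^4 + 2t^3 + t^2 + 1.
Since t^(121) = 1, the order of t divides 121 < 242; not primitive.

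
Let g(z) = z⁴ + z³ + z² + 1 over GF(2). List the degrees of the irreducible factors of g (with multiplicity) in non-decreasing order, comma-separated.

1, 3

Roots in GF(2): g(0) = 1; g(1) = 0 → root.
Linear factors from roots: (z + 1).
Complete factorization: g(z) = (z + 1)·(z³ + z + 1).
Factor degrees with multiplicity: 1 + 3 = 4.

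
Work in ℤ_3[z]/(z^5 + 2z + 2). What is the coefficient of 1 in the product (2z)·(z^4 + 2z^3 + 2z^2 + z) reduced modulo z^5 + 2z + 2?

2

Multiply in ℤ_3[z]: (2z)·(z^4 + 2z^3 + 2z^2 + z) = 2z^5 + z^4 + z^3 + 2z^2.
Reduce using z^5 ≡ z + 1 (mod z^5 + 2z + 2).
Reduced: z^4 + z^3 + 2z^2 + 2z + 2.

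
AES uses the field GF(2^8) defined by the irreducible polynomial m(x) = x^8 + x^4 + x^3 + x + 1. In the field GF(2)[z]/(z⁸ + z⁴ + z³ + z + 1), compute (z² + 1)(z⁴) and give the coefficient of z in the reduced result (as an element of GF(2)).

0

Multiply in GF(2)[z]: (z² + 1)·(z⁴) = z⁶ + z⁴.
Reduced: z⁶ + z⁴.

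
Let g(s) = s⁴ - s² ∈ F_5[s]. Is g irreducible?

Check for roots in F_5: g(0) = 0 → root; g(1) = 0 → root; g(2) = 2; g(3) = 2; g(4) = 0 → root.
g(0) = 0, so (s) divides g(s); g is reducible.

No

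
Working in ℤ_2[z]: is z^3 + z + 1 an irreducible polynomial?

Write g(z) = z^3 + z + 1.
Check for roots in ℤ_2: g(0) = 1; g(1) = 1.
No roots. A degree-3 polynomial over a field with no linear factor is irreducible.

Yes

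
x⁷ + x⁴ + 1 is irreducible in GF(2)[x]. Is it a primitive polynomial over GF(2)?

Yes

Write f(x) = x⁷ + x⁴ + 1.
|GF(2^7)^×| = 2^7 − 1 = 127. Prime factorization: 127 = 127.
f is primitive ⇔ x has order 127 in GF(2)[x]/(f), i.e. x^(127/q) ≠ 1 for each prime q | 127.
x^(1) mod f = x.
None equal 1, so x has full order 127; f is primitive.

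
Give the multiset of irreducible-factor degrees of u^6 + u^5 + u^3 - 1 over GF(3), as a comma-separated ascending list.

6

Write h(u) = u^6 + u^5 + u^3 - 1.
Roots in GF(3): h(0) = 2; h(1) = 2; h(2) = 1.
Complete factorization: h(u) = (u^6 + u^5 + u^3 - 1).
Factor degrees with multiplicity: 6 = 6.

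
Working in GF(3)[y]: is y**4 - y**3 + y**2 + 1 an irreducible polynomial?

Yes

Write f(y) = y**4 - y**3 + y**2 + 1.
Check for roots in GF(3): f(0) = 1; f(1) = 2; f(2) = 1.
No roots, so no linear factors.
Monic irreducibles of degree 2 over GF(3): y**2 + 1, y**2 + y - 1, y**2 - y - 1.
None of them divide f (all give nonzero remainder).
No irreducible factor of degree ≤ 2 exists, so f is irreducible over GF(3).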